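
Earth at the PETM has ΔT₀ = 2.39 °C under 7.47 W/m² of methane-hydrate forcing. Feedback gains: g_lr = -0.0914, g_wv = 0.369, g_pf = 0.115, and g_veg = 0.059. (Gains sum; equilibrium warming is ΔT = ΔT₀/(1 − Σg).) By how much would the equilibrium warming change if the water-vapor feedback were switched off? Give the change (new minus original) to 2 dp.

-1.75 °C

Original: g = 0.4516, ΔT = 2.39/(1−0.4516) = 4.3581 °C.
Without water-vapor: g' = 0.0826, ΔT' = 2.39/(1−0.0826) = 2.6052 °C.
Change = 2.6052 − 4.3581 = -1.75 °C.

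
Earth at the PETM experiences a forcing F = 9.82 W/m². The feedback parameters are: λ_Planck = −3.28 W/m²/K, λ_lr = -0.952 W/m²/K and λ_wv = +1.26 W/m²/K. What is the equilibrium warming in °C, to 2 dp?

3.30 °C

Net feedback parameter λ = (−3.28) + (-0.952) + (+1.26) = -2.972 W/m²/K.
ΔT = −F/λ = −9.82/(-2.972) = 3.30 °C.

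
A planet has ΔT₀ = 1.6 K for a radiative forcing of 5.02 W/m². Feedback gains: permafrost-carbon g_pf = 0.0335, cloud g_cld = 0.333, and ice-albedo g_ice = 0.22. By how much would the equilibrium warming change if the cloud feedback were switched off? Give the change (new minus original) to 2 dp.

Original: g = 0.5865, ΔT = 1.6/(1−0.5865) = 3.8694 K.
Without cloud: g' = 0.2535, ΔT' = 1.6/(1−0.2535) = 2.1433 K.
Change = 2.1433 − 3.8694 = -1.73 K.

-1.73 K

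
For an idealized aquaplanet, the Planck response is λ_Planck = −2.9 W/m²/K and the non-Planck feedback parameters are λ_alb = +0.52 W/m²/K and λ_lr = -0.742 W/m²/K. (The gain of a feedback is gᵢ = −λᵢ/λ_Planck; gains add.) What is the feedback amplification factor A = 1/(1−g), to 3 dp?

0.929

Convert to gains: g_alb = 0.52/2.9 = 0.1793; g_lr = -0.742/2.9 = -0.2559.
Total gain g = -0.0766.
A = 1/(1 + 0.0766) = 0.929.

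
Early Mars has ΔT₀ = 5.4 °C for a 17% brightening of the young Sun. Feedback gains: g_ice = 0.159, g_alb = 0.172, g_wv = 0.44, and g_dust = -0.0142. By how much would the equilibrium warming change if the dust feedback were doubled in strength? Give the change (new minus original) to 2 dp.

-1.22 °C

Original: g = 0.7568, ΔT = 5.4/(1−0.7568) = 22.2039 °C.
With doubled dust: g' = 0.7426, ΔT' = 5.4/(1−0.7426) = 20.9790 °C.
Change = 20.9790 − 22.2039 = -1.22 °C.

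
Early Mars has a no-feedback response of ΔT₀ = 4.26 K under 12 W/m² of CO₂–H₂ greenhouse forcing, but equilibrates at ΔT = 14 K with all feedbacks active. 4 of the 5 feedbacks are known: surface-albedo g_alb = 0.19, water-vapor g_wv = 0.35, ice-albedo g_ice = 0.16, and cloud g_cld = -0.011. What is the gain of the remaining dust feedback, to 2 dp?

Amplification A = ΔT/ΔT₀ = 14/4.26 = 3.286.
Total gain g = 1 − 1/A = 1 − 1/3.286 = 0.6957.
Known gains sum to 0.19 + 0.35 + 0.16 − 0.011 = 0.689.
g_dust = 0.6957 − 0.689 = 0.01.

0.01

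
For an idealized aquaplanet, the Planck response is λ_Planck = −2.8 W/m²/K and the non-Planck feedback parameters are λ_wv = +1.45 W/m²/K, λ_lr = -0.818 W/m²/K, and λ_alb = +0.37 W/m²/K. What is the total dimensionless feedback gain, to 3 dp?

Convert to gains: g_wv = 1.45/2.8 = 0.5179; g_lr = -0.818/2.8 = -0.2921; g_alb = 0.37/2.8 = 0.1321.
Total gain g = 0.3579.

0.358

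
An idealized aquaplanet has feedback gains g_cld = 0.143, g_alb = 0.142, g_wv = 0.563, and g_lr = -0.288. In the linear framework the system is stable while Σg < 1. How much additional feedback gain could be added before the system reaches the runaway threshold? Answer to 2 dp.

Current total gain = 0.143 + 0.142 + 0.563 − 0.288 = 0.56.
Margin to runaway = 1 − 0.56 = 0.44.

0.44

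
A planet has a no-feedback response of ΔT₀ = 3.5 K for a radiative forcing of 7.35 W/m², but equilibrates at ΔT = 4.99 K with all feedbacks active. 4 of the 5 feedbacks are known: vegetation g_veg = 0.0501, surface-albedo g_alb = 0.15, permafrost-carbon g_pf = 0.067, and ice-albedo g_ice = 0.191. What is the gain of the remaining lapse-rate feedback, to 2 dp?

Amplification A = ΔT/ΔT₀ = 4.99/3.5 = 1.426.
Total gain g = 1 − 1/A = 1 − 1/1.426 = 0.2987.
Known gains sum to 0.0501 + 0.15 + 0.067 + 0.191 = 0.4581.
g_lr = 0.2987 − 0.4581 = -0.16.

-0.16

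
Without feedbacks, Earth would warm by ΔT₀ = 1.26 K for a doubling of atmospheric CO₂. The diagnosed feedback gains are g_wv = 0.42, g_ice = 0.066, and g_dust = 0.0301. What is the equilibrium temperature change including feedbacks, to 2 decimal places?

2.60 K

Total gain g = 0.42 + 0.066 + 0.0301 = 0.5161.
Amplification A = 1/(1 − 0.5161) = 2.067.
ΔT = 1.26 × 2.067 = 2.60 K.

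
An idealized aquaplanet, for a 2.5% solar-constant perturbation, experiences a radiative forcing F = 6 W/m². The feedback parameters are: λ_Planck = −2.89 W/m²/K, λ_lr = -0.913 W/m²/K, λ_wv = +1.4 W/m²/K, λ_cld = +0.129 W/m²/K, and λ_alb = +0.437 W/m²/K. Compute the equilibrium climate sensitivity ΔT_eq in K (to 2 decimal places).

Net feedback parameter λ = (−2.89) + (-0.913) + (+1.4) + (+0.129) + (+0.437) = -1.837 W/m²/K.
ΔT = −F/λ = −6/(-1.837) = 3.27 K.

3.27 K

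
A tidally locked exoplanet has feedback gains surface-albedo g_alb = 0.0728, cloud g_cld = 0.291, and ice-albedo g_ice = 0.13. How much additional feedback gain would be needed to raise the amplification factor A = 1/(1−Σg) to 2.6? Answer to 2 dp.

Current total gain = 0.4938.
Target gain for A = 2.6: g* = 1 − 1/2.6 = 0.6154.
Additional gain needed = 0.6154 − 0.4938 = 0.12.

0.12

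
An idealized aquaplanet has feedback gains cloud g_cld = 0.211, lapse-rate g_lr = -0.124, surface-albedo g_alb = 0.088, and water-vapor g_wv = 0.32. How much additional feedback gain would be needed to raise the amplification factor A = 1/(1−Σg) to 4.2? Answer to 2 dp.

Current total gain = 0.495.
Target gain for A = 4.2: g* = 1 − 1/4.2 = 0.7619.
Additional gain needed = 0.7619 − 0.495 = 0.27.

0.27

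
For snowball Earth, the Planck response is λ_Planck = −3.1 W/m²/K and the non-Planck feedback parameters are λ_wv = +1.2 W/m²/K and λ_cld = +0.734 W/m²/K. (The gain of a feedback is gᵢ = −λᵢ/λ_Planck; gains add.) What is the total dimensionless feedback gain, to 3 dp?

Convert to gains: g_wv = 1.2/3.1 = 0.3871; g_cld = 0.734/3.1 = 0.2368.
Total gain g = 0.6239.

0.624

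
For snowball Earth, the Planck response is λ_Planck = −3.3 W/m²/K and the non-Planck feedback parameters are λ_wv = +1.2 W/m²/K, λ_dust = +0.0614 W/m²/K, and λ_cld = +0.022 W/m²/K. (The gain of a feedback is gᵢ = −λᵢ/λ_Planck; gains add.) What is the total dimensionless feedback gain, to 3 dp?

Convert to gains: g_wv = 1.2/3.3 = 0.3636; g_dust = 0.0614/3.3 = 0.01861; g_cld = 0.022/3.3 = 0.006667.
Total gain g = 0.388877.

0.389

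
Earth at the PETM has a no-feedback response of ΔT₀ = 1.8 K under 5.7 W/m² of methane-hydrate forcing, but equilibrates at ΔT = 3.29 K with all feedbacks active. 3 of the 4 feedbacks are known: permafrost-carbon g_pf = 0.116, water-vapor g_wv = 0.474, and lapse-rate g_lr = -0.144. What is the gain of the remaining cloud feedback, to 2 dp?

0.01

Amplification A = ΔT/ΔT₀ = 3.29/1.8 = 1.828.
Total gain g = 1 − 1/A = 1 − 1/1.828 = 0.453.
Known gains sum to 0.116 + 0.474 − 0.144 = 0.446.
g_cld = 0.453 − 0.446 = 0.01.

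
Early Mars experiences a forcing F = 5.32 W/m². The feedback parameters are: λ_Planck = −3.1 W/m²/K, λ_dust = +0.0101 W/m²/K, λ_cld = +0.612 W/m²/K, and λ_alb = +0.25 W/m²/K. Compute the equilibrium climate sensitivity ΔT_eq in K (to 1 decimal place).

2.4 K

Net feedback parameter λ = (−3.1) + (+0.0101) + (+0.612) + (+0.25) = -2.2279 W/m²/K.
ΔT = −F/λ = −5.32/(-2.2279) = 2.4 K.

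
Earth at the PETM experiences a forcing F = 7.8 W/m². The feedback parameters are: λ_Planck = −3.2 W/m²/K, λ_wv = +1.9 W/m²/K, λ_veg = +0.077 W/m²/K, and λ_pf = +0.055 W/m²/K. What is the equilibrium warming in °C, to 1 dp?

6.7 °C

Net feedback parameter λ = (−3.2) + (+1.9) + (+0.077) + (+0.055) = -1.168 W/m²/K.
ΔT = −F/λ = −7.8/(-1.168) = 6.7 °C.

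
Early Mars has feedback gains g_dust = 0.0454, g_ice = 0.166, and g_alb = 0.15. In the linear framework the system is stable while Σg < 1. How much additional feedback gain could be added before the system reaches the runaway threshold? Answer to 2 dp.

0.64

Current total gain = 0.0454 + 0.166 + 0.15 = 0.3614.
Margin to runaway = 1 − 0.3614 = 0.64.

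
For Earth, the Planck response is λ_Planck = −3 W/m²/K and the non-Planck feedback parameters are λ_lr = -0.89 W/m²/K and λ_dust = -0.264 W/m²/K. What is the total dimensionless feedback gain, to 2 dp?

-0.38

Convert to gains: g_lr = -0.89/3 = -0.2967; g_dust = -0.264/3 = -0.088.
Total gain g = -0.3847.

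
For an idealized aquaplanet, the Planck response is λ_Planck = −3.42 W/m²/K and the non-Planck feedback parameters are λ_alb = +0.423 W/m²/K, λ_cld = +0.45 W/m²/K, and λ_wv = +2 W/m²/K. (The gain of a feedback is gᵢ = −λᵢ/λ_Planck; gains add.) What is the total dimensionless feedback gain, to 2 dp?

Convert to gains: g_alb = 0.423/3.42 = 0.1237; g_cld = 0.45/3.42 = 0.1316; g_wv = 2/3.42 = 0.5848.
Total gain g = 0.8401.

0.84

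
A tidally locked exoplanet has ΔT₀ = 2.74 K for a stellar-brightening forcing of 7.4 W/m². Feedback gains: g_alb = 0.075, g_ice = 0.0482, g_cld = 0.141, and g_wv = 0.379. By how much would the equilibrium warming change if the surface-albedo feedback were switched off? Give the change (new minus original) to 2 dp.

Original: g = 0.6432, ΔT = 2.74/(1−0.6432) = 7.6794 K.
Without surface-albedo: g' = 0.5682, ΔT' = 2.74/(1−0.5682) = 6.3455 K.
Change = 6.3455 − 7.6794 = -1.33 K.

-1.33 K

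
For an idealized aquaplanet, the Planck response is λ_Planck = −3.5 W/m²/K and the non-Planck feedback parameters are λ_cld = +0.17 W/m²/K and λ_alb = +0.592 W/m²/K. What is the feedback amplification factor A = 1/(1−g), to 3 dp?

1.278

Convert to gains: g_cld = 0.17/3.5 = 0.04857; g_alb = 0.592/3.5 = 0.1691.
Total gain g = 0.21767.
A = 1/(1 − 0.21767) = 1.278.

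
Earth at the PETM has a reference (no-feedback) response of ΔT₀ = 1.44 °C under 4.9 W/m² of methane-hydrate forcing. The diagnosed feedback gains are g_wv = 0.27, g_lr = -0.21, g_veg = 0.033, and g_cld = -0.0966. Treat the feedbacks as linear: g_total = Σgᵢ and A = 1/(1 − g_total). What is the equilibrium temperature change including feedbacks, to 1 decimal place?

1.4 °C

Total gain g = 0.27 − 0.21 + 0.033 − 0.0966 = -0.0036.
Amplification A = 1/(1 + 0.0036) = 0.9964.
ΔT = 1.44 × 0.9964 = 1.4 °C.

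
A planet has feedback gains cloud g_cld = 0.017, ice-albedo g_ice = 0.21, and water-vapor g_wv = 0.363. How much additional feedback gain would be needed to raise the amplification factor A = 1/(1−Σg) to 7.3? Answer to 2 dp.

0.27

Current total gain = 0.59.
Target gain for A = 7.3: g* = 1 − 1/7.3 = 0.863.
Additional gain needed = 0.863 − 0.59 = 0.27.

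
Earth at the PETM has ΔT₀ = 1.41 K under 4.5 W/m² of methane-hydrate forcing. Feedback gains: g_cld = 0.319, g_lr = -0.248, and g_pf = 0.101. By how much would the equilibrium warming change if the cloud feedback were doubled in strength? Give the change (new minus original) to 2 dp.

1.07 K

Original: g = 0.172, ΔT = 1.41/(1−0.172) = 1.7029 K.
With doubled cloud: g' = 0.491, ΔT' = 1.41/(1−0.491) = 2.7701 K.
Change = 2.7701 − 1.7029 = 1.07 K.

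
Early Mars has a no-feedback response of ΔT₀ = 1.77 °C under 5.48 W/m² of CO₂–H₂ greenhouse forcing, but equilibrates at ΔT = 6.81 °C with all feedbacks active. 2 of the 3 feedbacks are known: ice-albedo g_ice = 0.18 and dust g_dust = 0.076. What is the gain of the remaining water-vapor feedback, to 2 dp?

Amplification A = ΔT/ΔT₀ = 6.81/1.77 = 3.847.
Total gain g = 1 − 1/A = 1 − 1/3.847 = 0.7401.
Known gains sum to 0.18 + 0.076 = 0.256.
g_wv = 0.7401 − 0.256 = 0.48.

0.48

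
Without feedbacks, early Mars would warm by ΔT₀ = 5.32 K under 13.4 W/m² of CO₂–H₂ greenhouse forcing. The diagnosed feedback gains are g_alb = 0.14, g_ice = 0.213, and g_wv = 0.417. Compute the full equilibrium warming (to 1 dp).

23.1 K

Total gain g = 0.14 + 0.213 + 0.417 = 0.77.
Amplification A = 1/(1 − 0.77) = 4.348.
ΔT = 5.32 × 4.348 = 23.1 K.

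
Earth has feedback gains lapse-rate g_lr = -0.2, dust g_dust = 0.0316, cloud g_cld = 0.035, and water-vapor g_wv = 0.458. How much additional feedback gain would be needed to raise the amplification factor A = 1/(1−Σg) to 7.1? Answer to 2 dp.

0.53

Current total gain = 0.3246.
Target gain for A = 7.1: g* = 1 − 1/7.1 = 0.8592.
Additional gain needed = 0.8592 − 0.3246 = 0.53.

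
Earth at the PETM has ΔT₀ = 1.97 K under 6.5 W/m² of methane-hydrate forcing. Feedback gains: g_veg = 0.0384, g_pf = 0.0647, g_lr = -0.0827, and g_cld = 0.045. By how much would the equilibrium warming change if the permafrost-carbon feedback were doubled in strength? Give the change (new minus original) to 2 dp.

0.16 K

Original: g = 0.0654, ΔT = 1.97/(1−0.0654) = 2.1079 K.
With doubled permafrost-carbon: g' = 0.1301, ΔT' = 1.97/(1−0.1301) = 2.2646 K.
Change = 2.2646 − 2.1079 = 0.16 K.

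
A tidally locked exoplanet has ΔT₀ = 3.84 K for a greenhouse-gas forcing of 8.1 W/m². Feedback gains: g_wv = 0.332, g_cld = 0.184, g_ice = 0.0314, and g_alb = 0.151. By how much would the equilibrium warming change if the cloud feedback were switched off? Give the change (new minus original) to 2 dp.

-4.82 K

Original: g = 0.6984, ΔT = 3.84/(1−0.6984) = 12.7321 K.
Without cloud: g' = 0.5144, ΔT' = 3.84/(1−0.5144) = 7.9077 K.
Change = 7.9077 − 12.7321 = -4.82 K.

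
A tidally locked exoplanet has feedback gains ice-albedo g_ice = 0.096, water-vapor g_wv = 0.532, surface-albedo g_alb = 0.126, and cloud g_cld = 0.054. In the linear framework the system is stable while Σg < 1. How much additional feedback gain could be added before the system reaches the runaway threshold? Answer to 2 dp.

0.19

Current total gain = 0.096 + 0.532 + 0.126 + 0.054 = 0.808.
Margin to runaway = 1 − 0.808 = 0.19.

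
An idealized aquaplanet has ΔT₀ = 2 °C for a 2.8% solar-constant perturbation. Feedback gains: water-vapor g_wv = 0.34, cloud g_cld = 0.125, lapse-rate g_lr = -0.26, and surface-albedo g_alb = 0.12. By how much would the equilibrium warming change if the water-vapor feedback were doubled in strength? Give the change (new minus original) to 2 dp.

Original: g = 0.325, ΔT = 2/(1−0.325) = 2.9630 °C.
With doubled water-vapor: g' = 0.665, ΔT' = 2/(1−0.665) = 5.9701 °C.
Change = 5.9701 − 2.9630 = 3.01 °C.

3.01 °C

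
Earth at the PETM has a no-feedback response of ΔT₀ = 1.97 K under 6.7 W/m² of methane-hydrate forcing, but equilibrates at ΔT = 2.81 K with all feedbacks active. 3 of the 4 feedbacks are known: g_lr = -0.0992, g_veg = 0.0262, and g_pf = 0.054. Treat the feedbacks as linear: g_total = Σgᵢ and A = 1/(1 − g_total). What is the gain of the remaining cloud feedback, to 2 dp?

Amplification A = ΔT/ΔT₀ = 2.81/1.97 = 1.426.
Total gain g = 1 − 1/A = 1 − 1/1.426 = 0.2987.
Known gains sum to -0.0992 + 0.0262 + 0.054 = -0.019.
g_cld = 0.2987 + 0.019 = 0.32.

0.32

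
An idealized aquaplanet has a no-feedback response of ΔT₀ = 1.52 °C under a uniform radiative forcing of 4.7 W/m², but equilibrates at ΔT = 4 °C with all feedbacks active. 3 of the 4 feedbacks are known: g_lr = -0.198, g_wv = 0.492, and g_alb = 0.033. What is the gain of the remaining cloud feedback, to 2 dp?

Amplification A = ΔT/ΔT₀ = 4/1.52 = 2.632.
Total gain g = 1 − 1/A = 1 − 1/2.632 = 0.6201.
Known gains sum to -0.198 + 0.492 + 0.033 = 0.327.
g_cld = 0.6201 − 0.327 = 0.29.

0.29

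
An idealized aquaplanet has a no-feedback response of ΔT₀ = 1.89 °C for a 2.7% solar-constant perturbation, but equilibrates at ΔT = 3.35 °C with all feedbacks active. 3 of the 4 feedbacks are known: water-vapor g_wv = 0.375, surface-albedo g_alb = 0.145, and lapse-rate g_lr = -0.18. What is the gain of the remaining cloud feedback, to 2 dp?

0.10

Amplification A = ΔT/ΔT₀ = 3.35/1.89 = 1.772.
Total gain g = 1 − 1/A = 1 − 1/1.772 = 0.4357.
Known gains sum to 0.375 + 0.145 − 0.18 = 0.34.
g_cld = 0.4357 − 0.34 = 0.10.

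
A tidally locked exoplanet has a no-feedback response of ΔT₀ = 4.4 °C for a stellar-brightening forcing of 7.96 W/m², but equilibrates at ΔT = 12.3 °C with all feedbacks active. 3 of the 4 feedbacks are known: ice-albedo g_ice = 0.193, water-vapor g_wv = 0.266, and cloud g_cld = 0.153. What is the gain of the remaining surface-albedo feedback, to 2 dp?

Amplification A = ΔT/ΔT₀ = 12.3/4.4 = 2.795.
Total gain g = 1 − 1/A = 1 − 1/2.795 = 0.6422.
Known gains sum to 0.193 + 0.266 + 0.153 = 0.612.
g_alb = 0.6422 − 0.612 = 0.03.

0.03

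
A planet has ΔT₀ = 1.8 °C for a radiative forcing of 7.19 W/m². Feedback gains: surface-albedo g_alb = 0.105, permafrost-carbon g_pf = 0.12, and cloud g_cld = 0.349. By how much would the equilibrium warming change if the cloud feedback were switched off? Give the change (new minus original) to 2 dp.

-1.90 °C

Original: g = 0.574, ΔT = 1.8/(1−0.574) = 4.2254 °C.
Without cloud: g' = 0.225, ΔT' = 1.8/(1−0.225) = 2.3226 °C.
Change = 2.3226 − 4.2254 = -1.90 °C.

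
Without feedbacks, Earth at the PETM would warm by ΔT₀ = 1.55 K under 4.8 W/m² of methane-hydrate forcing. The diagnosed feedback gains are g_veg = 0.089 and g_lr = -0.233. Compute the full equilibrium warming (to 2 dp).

1.35 K

Total gain g = 0.089 − 0.233 = -0.144.
Amplification A = 1/(1 + 0.144) = 0.8741.
ΔT = 1.55 × 0.8741 = 1.35 K.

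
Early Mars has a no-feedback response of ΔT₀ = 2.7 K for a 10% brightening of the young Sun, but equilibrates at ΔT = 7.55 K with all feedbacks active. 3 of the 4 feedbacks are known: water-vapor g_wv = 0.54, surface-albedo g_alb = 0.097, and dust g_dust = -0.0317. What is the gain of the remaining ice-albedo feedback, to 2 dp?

0.04

Amplification A = ΔT/ΔT₀ = 7.55/2.7 = 2.796.
Total gain g = 1 − 1/A = 1 − 1/2.796 = 0.6423.
Known gains sum to 0.54 + 0.097 − 0.0317 = 0.6053.
g_ice = 0.6423 − 0.6053 = 0.04.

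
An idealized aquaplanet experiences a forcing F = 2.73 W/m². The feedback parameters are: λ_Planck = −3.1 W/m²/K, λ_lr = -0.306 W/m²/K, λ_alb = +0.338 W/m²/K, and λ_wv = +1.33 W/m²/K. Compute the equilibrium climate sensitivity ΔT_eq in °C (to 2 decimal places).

1.57 °C

Net feedback parameter λ = (−3.1) + (-0.306) + (+0.338) + (+1.33) = -1.738 W/m²/K.
ΔT = −F/λ = −2.73/(-1.738) = 1.57 °C.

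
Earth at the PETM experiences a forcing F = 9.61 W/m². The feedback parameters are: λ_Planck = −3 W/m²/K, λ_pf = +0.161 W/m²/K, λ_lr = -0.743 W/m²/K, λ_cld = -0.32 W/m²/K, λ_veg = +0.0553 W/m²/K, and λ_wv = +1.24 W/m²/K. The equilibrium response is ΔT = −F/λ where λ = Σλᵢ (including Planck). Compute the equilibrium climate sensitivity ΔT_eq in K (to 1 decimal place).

Net feedback parameter λ = (−3) + (+0.161) + (-0.743) + (-0.32) + (+0.0553) + (+1.24) = -2.6067 W/m²/K.
ΔT = −F/λ = −9.61/(-2.6067) = 3.7 K.

3.7 K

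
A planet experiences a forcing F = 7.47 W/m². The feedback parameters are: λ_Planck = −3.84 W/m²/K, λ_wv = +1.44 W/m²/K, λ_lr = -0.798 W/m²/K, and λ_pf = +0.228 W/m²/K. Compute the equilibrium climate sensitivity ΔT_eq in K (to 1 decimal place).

Net feedback parameter λ = (−3.84) + (+1.44) + (-0.798) + (+0.228) = -2.97 W/m²/K.
ΔT = −F/λ = −7.47/(-2.97) = 2.5 K.

2.5 K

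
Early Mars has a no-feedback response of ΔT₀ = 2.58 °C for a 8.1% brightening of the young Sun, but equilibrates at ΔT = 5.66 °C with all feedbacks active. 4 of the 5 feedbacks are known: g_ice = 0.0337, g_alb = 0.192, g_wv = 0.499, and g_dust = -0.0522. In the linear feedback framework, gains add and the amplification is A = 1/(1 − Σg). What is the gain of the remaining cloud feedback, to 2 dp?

-0.13

Amplification A = ΔT/ΔT₀ = 5.66/2.58 = 2.194.
Total gain g = 1 − 1/A = 1 − 1/2.194 = 0.5442.
Known gains sum to 0.0337 + 0.192 + 0.499 − 0.0522 = 0.6725.
g_cld = 0.5442 − 0.6725 = -0.13.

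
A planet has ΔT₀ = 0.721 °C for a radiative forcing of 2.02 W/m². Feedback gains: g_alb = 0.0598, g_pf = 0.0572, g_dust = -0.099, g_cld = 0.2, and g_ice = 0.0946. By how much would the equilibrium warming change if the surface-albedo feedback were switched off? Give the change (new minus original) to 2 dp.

-0.08 °C

Original: g = 0.3126, ΔT = 0.721/(1−0.3126) = 1.0489 °C.
Without surface-albedo: g' = 0.2528, ΔT' = 0.721/(1−0.2528) = 0.9649 °C.
Change = 0.9649 − 1.0489 = -0.08 °C.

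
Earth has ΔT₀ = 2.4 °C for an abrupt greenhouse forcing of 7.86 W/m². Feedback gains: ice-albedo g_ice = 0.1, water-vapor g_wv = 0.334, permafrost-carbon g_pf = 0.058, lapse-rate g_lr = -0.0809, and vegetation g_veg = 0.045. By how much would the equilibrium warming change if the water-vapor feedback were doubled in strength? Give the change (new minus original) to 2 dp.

7.02 °C

Original: g = 0.4561, ΔT = 2.4/(1−0.4561) = 4.4126 °C.
With doubled water-vapor: g' = 0.7901, ΔT' = 2.4/(1−0.7901) = 11.4340 °C.
Change = 11.4340 − 4.4126 = 7.02 °C.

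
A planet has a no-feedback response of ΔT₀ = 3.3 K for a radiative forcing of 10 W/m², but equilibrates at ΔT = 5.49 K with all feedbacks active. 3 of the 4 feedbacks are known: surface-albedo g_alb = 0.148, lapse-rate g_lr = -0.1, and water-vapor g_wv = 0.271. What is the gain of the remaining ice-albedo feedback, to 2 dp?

0.08

Amplification A = ΔT/ΔT₀ = 5.49/3.3 = 1.664.
Total gain g = 1 − 1/A = 1 − 1/1.664 = 0.399.
Known gains sum to 0.148 − 0.1 + 0.271 = 0.319.
g_ice = 0.399 − 0.319 = 0.08.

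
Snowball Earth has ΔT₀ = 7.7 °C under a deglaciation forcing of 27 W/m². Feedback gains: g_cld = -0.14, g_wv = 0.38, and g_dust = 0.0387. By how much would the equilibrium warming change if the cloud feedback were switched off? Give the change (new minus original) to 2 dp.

Original: g = 0.2787, ΔT = 7.7/(1−0.2787) = 10.6752 °C.
Without cloud: g' = 0.4187, ΔT' = 7.7/(1−0.4187) = 13.2462 °C.
Change = 13.2462 − 10.6752 = 2.57 °C.

2.57 °C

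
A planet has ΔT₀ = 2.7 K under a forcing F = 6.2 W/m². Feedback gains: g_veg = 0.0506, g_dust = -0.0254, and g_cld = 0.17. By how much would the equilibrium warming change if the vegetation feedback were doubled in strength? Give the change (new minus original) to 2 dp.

Original: g = 0.1952, ΔT = 2.7/(1−0.1952) = 3.3549 K.
With doubled vegetation: g' = 0.2458, ΔT' = 2.7/(1−0.2458) = 3.5800 K.
Change = 3.5800 − 3.3549 = 0.23 K.

0.23 K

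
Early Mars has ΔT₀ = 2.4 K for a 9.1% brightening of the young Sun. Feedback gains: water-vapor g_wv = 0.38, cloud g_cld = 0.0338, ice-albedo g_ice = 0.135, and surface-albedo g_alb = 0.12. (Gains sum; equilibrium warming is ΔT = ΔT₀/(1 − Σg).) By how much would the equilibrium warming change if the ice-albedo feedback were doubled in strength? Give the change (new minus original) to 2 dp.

Original: g = 0.6688, ΔT = 2.4/(1−0.6688) = 7.2464 K.
With doubled ice-albedo: g' = 0.8038, ΔT' = 2.4/(1−0.8038) = 12.2324 K.
Change = 12.2324 − 7.2464 = 4.99 K.

4.99 K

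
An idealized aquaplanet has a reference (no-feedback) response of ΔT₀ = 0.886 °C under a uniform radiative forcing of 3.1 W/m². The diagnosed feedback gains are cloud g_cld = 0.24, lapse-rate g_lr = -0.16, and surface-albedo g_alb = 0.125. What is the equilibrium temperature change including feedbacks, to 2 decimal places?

Total gain g = 0.24 − 0.16 + 0.125 = 0.205.
Amplification A = 1/(1 − 0.205) = 1.258.
ΔT = 0.886 × 1.258 = 1.11 °C.

1.11 °C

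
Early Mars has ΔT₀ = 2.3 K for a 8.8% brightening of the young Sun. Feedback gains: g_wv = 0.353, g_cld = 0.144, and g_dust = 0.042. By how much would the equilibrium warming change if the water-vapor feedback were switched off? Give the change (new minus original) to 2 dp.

-2.16 K

Original: g = 0.539, ΔT = 2.3/(1−0.539) = 4.9892 K.
Without water-vapor: g' = 0.186, ΔT' = 2.3/(1−0.186) = 2.8256 K.
Change = 2.8256 − 4.9892 = -2.16 K.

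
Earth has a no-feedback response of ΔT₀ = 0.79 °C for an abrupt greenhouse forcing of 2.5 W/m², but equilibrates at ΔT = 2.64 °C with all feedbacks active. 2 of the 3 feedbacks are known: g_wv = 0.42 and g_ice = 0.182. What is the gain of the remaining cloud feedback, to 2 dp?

Amplification A = ΔT/ΔT₀ = 2.64/0.79 = 3.342.
Total gain g = 1 − 1/A = 1 − 1/3.342 = 0.7008.
Known gains sum to 0.42 + 0.182 = 0.602.
g_cld = 0.7008 − 0.602 = 0.10.

0.10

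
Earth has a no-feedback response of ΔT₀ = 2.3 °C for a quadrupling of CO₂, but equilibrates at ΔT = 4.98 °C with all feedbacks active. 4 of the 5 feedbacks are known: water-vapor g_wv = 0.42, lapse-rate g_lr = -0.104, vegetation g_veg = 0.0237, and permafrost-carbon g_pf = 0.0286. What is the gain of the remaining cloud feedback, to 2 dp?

0.17

Amplification A = ΔT/ΔT₀ = 4.98/2.3 = 2.165.
Total gain g = 1 − 1/A = 1 − 1/2.165 = 0.5381.
Known gains sum to 0.42 − 0.104 + 0.0237 + 0.0286 = 0.3683.
g_cld = 0.5381 − 0.3683 = 0.17.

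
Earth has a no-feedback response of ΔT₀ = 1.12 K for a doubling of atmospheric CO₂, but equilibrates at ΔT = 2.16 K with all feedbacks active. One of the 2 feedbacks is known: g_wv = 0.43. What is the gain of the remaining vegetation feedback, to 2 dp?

Amplification A = ΔT/ΔT₀ = 2.16/1.12 = 1.929.
Total gain g = 1 − 1/A = 1 − 1/1.929 = 0.4816.
The known gain is 0.43.
g_veg = 0.4816 − 0.43 = 0.05.

0.05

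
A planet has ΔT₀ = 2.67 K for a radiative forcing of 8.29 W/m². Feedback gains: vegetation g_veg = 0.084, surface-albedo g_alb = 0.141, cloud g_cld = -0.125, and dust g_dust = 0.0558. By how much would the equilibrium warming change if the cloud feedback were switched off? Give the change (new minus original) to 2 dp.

0.55 K

Original: g = 0.1558, ΔT = 2.67/(1−0.1558) = 3.1628 K.
Without cloud: g' = 0.2808, ΔT' = 2.67/(1−0.2808) = 3.7125 K.
Change = 3.7125 − 3.1628 = 0.55 K.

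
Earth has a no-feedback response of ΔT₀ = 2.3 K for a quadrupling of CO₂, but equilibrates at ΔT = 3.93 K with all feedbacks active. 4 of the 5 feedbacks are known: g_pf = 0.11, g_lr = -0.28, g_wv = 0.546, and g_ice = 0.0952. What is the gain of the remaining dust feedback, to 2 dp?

-0.06

Amplification A = ΔT/ΔT₀ = 3.93/2.3 = 1.709.
Total gain g = 1 − 1/A = 1 − 1/1.709 = 0.4149.
Known gains sum to 0.11 − 0.28 + 0.546 + 0.0952 = 0.4712.
g_dust = 0.4149 − 0.4712 = -0.06.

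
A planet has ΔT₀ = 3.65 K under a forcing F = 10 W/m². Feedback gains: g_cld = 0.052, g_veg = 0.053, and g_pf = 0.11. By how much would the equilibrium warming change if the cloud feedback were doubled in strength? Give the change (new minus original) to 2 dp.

0.33 K

Original: g = 0.215, ΔT = 3.65/(1−0.215) = 4.6497 K.
With doubled cloud: g' = 0.267, ΔT' = 3.65/(1−0.267) = 4.9795 K.
Change = 4.9795 − 4.6497 = 0.33 K.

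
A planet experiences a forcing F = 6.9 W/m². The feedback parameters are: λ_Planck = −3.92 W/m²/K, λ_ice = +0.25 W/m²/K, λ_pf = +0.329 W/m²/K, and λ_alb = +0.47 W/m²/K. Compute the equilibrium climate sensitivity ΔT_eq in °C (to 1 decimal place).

2.4 °C

Net feedback parameter λ = (−3.92) + (+0.25) + (+0.329) + (+0.47) = -2.871 W/m²/K.
ΔT = −F/λ = −6.9/(-2.871) = 2.4 °C.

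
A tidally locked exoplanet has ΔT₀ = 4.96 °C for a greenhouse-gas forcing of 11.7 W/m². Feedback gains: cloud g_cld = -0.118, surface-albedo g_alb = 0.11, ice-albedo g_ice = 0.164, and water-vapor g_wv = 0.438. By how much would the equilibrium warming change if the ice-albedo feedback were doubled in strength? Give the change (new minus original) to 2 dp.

8.28 °C

Original: g = 0.594, ΔT = 4.96/(1−0.594) = 12.2167 °C.
With doubled ice-albedo: g' = 0.758, ΔT' = 4.96/(1−0.758) = 20.4959 °C.
Change = 20.4959 − 12.2167 = 8.28 °C.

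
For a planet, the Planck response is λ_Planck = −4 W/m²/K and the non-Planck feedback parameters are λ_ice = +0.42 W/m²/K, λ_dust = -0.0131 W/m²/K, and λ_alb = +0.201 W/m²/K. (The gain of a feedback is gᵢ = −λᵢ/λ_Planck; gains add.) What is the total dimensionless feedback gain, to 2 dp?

0.15

Convert to gains: g_ice = 0.42/4 = 0.105; g_dust = -0.0131/4 = -0.003275; g_alb = 0.201/4 = 0.05025.
Total gain g = 0.151975.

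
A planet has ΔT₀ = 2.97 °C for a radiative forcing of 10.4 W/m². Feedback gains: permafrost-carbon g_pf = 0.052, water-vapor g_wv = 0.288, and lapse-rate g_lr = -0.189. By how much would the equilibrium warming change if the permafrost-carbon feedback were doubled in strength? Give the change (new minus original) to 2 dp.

Original: g = 0.151, ΔT = 2.97/(1−0.151) = 3.4982 °C.
With doubled permafrost-carbon: g' = 0.203, ΔT' = 2.97/(1−0.203) = 3.7265 °C.
Change = 3.7265 − 3.4982 = 0.23 °C.

0.23 °C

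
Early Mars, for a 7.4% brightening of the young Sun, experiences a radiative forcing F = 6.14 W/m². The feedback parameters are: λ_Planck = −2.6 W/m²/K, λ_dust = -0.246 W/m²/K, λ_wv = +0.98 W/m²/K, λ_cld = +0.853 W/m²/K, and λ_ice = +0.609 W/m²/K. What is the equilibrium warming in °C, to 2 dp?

15.20 °C

Net feedback parameter λ = (−2.6) + (-0.246) + (+0.98) + (+0.853) + (+0.609) = -0.404 W/m²/K.
ΔT = −F/λ = −6.14/(-0.404) = 15.20 °C.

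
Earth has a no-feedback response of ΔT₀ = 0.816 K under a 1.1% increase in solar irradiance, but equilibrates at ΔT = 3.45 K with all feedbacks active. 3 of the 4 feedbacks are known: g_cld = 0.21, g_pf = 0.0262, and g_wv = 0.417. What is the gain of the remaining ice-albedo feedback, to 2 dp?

0.11

Amplification A = ΔT/ΔT₀ = 3.45/0.816 = 4.228.
Total gain g = 1 − 1/A = 1 − 1/4.228 = 0.7635.
Known gains sum to 0.21 + 0.0262 + 0.417 = 0.6532.
g_ice = 0.7635 − 0.6532 = 0.11.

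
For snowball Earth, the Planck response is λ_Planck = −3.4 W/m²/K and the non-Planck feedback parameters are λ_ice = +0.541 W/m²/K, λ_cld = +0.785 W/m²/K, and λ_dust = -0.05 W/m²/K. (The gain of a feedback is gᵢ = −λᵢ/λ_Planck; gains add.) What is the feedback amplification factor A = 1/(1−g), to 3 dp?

1.601

Convert to gains: g_ice = 0.541/3.4 = 0.1591; g_cld = 0.785/3.4 = 0.2309; g_dust = -0.05/3.4 = -0.01471.
Total gain g = 0.37529.
A = 1/(1 − 0.37529) = 1.601.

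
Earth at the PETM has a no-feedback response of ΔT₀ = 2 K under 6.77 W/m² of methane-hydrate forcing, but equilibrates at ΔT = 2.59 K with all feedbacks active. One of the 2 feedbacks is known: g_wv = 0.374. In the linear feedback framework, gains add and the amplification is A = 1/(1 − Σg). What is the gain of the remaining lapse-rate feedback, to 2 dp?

Amplification A = ΔT/ΔT₀ = 2.59/2 = 1.295.
Total gain g = 1 − 1/A = 1 − 1/1.295 = 0.2278.
The known gain is 0.374.
g_lr = 0.2278 − 0.374 = -0.15.

-0.15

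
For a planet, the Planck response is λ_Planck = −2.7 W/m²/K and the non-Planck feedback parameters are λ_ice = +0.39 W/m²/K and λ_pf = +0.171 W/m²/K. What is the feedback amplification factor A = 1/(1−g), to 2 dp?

1.26

Convert to gains: g_ice = 0.39/2.7 = 0.1444; g_pf = 0.171/2.7 = 0.06333.
Total gain g = 0.20773.
A = 1/(1 − 0.20773) = 1.26.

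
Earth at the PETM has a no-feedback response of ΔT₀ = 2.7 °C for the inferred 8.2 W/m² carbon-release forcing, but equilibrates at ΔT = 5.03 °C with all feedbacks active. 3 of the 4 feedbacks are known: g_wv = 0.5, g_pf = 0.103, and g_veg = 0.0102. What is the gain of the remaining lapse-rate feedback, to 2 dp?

Amplification A = ΔT/ΔT₀ = 5.03/2.7 = 1.863.
Total gain g = 1 − 1/A = 1 − 1/1.863 = 0.4632.
Known gains sum to 0.5 + 0.103 + 0.0102 = 0.6132.
g_lr = 0.4632 − 0.6132 = -0.15.

-0.15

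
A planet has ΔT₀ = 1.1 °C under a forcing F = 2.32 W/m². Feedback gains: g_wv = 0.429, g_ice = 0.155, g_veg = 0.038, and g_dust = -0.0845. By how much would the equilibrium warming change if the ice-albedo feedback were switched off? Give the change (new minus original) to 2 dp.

Original: g = 0.5375, ΔT = 1.1/(1−0.5375) = 2.3784 °C.
Without ice-albedo: g' = 0.3825, ΔT' = 1.1/(1−0.3825) = 1.7814 °C.
Change = 1.7814 − 2.3784 = -0.60 °C.

-0.60 °C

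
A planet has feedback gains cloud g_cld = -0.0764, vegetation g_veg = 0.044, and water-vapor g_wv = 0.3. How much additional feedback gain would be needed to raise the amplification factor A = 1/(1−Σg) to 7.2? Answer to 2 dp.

Current total gain = 0.2676.
Target gain for A = 7.2: g* = 1 − 1/7.2 = 0.8611.
Additional gain needed = 0.8611 − 0.2676 = 0.59.

0.59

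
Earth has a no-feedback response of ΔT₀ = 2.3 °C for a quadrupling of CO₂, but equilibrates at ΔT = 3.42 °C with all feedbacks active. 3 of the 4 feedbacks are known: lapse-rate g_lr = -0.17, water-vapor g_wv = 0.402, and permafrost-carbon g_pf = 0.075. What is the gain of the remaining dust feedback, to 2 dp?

0.02

Amplification A = ΔT/ΔT₀ = 3.42/2.3 = 1.487.
Total gain g = 1 − 1/A = 1 − 1/1.487 = 0.3275.
Known gains sum to -0.17 + 0.402 + 0.075 = 0.307.
g_dust = 0.3275 − 0.307 = 0.02.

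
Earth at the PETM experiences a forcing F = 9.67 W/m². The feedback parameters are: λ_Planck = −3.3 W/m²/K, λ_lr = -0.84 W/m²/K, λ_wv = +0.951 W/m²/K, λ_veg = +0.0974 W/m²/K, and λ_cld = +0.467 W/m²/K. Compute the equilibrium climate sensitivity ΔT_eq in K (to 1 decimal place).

3.7 K

Net feedback parameter λ = (−3.3) + (-0.84) + (+0.951) + (+0.0974) + (+0.467) = -2.6246 W/m²/K.
ΔT = −F/λ = −9.67/(-2.6246) = 3.7 K.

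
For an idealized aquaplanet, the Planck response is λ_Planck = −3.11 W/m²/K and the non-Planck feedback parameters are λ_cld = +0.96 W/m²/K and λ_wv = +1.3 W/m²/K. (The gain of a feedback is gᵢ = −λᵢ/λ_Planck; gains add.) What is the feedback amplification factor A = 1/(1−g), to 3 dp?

3.659

Convert to gains: g_cld = 0.96/3.11 = 0.3087; g_wv = 1.3/3.11 = 0.418.
Total gain g = 0.7267.
A = 1/(1 − 0.7267) = 3.659.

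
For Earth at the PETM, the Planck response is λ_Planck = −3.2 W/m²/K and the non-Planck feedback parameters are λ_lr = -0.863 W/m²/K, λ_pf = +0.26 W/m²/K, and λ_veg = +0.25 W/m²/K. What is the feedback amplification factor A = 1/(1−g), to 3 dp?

Convert to gains: g_lr = -0.863/3.2 = -0.2697; g_pf = 0.26/3.2 = 0.08125; g_veg = 0.25/3.2 = 0.07812.
Total gain g = -0.11033.
A = 1/(1 + 0.11033) = 0.901.

0.901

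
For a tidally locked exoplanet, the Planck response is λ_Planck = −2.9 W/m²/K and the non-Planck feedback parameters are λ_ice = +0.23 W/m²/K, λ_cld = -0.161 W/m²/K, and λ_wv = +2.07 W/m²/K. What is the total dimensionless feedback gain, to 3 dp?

Convert to gains: g_ice = 0.23/2.9 = 0.07931; g_cld = -0.161/2.9 = -0.05552; g_wv = 2.07/2.9 = 0.7138.
Total gain g = 0.73759.

0.738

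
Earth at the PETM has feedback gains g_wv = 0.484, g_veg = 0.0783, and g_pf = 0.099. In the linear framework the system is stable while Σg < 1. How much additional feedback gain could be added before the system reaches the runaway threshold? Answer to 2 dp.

0.34

Current total gain = 0.484 + 0.0783 + 0.099 = 0.6613.
Margin to runaway = 1 − 0.6613 = 0.34.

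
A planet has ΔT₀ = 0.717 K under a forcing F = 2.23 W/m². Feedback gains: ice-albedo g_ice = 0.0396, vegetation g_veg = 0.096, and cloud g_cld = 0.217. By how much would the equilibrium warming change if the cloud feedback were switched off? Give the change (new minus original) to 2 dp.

-0.28 K

Original: g = 0.3526, ΔT = 0.717/(1−0.3526) = 1.1075 K.
Without cloud: g' = 0.1356, ΔT' = 0.717/(1−0.1356) = 0.8295 K.
Change = 0.8295 − 1.1075 = -0.28 K.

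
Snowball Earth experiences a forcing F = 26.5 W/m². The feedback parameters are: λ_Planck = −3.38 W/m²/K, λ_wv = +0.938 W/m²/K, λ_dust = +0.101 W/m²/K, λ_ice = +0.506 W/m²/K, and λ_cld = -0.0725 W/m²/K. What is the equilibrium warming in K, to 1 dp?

13.9 K

Net feedback parameter λ = (−3.38) + (+0.938) + (+0.101) + (+0.506) + (-0.0725) = -1.9075 W/m²/K.
ΔT = −F/λ = −26.5/(-1.9075) = 13.9 K.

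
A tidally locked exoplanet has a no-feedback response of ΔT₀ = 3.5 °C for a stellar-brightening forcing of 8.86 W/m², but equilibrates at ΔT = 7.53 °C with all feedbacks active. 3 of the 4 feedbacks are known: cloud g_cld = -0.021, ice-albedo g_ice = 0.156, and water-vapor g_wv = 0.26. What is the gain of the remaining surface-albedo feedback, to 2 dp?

0.14

Amplification A = ΔT/ΔT₀ = 7.53/3.5 = 2.151.
Total gain g = 1 − 1/A = 1 − 1/2.151 = 0.5351.
Known gains sum to -0.021 + 0.156 + 0.26 = 0.395.
g_alb = 0.5351 − 0.395 = 0.14.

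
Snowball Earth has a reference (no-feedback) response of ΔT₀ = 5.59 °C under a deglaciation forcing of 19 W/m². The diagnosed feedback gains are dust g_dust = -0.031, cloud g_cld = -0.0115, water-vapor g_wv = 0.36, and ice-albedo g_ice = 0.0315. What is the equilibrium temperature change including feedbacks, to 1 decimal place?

8.6 °C

Total gain g = -0.031 − 0.0115 + 0.36 + 0.0315 = 0.349.
Amplification A = 1/(1 − 0.349) = 1.536.
ΔT = 5.59 × 1.536 = 8.6 °C.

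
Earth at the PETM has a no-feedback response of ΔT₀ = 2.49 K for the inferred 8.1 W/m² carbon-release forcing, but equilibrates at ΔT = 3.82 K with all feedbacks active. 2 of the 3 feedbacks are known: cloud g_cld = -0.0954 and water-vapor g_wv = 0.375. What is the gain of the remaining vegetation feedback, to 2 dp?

0.07

Amplification A = ΔT/ΔT₀ = 3.82/2.49 = 1.534.
Total gain g = 1 − 1/A = 1 − 1/1.534 = 0.3481.
Known gains sum to -0.0954 + 0.375 = 0.2796.
g_veg = 0.3481 − 0.2796 = 0.07.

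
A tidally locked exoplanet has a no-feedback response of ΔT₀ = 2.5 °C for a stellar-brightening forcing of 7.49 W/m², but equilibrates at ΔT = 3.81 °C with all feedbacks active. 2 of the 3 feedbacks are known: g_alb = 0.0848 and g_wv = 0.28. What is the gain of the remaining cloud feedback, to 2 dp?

Amplification A = ΔT/ΔT₀ = 3.81/2.5 = 1.524.
Total gain g = 1 − 1/A = 1 − 1/1.524 = 0.3438.
Known gains sum to 0.0848 + 0.28 = 0.3648.
g_cld = 0.3438 − 0.3648 = -0.02.

-0.02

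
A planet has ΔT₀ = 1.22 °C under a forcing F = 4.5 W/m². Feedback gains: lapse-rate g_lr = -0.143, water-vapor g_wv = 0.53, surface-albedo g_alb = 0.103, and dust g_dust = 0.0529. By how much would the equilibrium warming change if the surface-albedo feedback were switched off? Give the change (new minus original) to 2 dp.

Original: g = 0.5429, ΔT = 1.22/(1−0.5429) = 2.6690 °C.
Without surface-albedo: g' = 0.4399, ΔT' = 1.22/(1−0.4399) = 2.1782 °C.
Change = 2.1782 − 2.6690 = -0.49 °C.

-0.49 °C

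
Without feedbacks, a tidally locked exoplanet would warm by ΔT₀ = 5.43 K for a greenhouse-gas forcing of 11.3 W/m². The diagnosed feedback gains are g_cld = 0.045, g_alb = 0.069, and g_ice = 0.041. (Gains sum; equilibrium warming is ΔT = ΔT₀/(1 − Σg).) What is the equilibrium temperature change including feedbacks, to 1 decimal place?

6.4 K

Total gain g = 0.045 + 0.069 + 0.041 = 0.155.
Amplification A = 1/(1 − 0.155) = 1.183.
ΔT = 5.43 × 1.183 = 6.4 K.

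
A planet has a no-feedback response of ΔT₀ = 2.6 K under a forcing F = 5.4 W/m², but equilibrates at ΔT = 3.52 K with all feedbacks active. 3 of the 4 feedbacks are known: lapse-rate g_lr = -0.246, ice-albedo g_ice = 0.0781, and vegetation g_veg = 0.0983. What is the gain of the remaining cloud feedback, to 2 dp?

Amplification A = ΔT/ΔT₀ = 3.52/2.6 = 1.354.
Total gain g = 1 − 1/A = 1 − 1/1.354 = 0.2614.
Known gains sum to -0.246 + 0.0781 + 0.0983 = -0.0696.
g_cld = 0.2614 + 0.0696 = 0.33.

0.33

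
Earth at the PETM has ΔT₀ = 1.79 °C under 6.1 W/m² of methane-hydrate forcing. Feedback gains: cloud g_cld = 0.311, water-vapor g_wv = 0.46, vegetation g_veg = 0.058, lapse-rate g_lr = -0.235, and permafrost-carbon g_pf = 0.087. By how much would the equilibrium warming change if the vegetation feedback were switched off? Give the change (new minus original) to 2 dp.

Original: g = 0.681, ΔT = 1.79/(1−0.681) = 5.6113 °C.
Without vegetation: g' = 0.623, ΔT' = 1.79/(1−0.623) = 4.7480 °C.
Change = 4.7480 − 5.6113 = -0.86 °C.

-0.86 °C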